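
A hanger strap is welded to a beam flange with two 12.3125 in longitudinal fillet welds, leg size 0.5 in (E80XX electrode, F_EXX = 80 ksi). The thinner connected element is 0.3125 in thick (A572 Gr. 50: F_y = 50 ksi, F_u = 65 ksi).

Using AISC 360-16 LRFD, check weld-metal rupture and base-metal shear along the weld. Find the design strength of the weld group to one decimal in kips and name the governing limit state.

225.1 kips (base-metal shear governs)

Weld metal: throat = 0.707×0.5 = 0.3535 in, L = 2×12.3125 = 24.625 in. φR_n = 0.75 × 0.6 × 80 × 0.3535 × 24.625 = 313.4 kips.
Base metal shear (0.3125 in plate): yield φR_n = 1.0×0.6×50×0.3125×24.625 = 230.9 kips; rupture φR_n = 0.75×0.6×65×0.3125×24.625 = 225.1 kips; take 225.1 kips (rupture).
Governing: min(313.4, 225.1) = 225.1 kips → base-metal shear.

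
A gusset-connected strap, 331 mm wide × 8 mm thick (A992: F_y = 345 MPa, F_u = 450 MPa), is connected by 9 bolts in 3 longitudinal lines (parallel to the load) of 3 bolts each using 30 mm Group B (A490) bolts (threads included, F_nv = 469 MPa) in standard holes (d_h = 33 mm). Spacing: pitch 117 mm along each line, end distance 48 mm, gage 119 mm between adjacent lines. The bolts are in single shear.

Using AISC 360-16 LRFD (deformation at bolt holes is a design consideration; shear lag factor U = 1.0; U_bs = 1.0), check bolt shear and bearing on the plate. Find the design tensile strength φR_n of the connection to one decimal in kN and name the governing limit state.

1472.6 kN (bearing governs)

Bolt shear: A_b = π(30)²/4 = 706.86 mm². φR_n = 0.75 × 469 × 706.86 × 9 × 1 = 2237.7 kN.
Bearing (8 mm plate, F_u = 450 MPa): end bolts L_c = 48 − 33/2 = 31.5, R_n = min(1.2×31.5×8×450, 2.4×30×8×450) = 136.08 kN/bolt; interior L_c = 117 − 33 = 84, R_n = 259.2 kN/bolt. φR_n = 0.75 × (3×136.08 + 6×259.2) = 1472.6 kN.
Governing: min(2237.7, 1472.6) = 1472.6 kN → bearing.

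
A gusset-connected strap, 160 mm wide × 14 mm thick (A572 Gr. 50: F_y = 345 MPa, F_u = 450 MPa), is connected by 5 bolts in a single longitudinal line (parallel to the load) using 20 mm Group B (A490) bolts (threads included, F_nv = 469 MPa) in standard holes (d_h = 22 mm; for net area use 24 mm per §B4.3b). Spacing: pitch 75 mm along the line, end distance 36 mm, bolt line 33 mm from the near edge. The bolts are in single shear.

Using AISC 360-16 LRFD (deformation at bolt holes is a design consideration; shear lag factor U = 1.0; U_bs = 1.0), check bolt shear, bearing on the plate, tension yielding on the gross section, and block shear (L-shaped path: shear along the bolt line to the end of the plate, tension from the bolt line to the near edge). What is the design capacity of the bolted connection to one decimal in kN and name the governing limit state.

Bolt shear: A_b = π(20)²/4 = 314.16 mm². φR_n = 0.75 × 469 × 314.16 × 5 × 1 = 552.5 kN.
Bearing (14 mm plate, F_u = 450 MPa): end bolts L_c = 36 − 22/2 = 25, R_n = min(1.2×25×14×450, 2.4×20×14×450) = 189 kN/bolt; interior L_c = 75 − 22 = 53, R_n = 302.4 kN/bolt. φR_n = 0.75 × (1×189 + 4×302.4) = 1049.0 kN.
Tension yield (gross): A_g = 160×14 = 2240 mm². φR_n = 0.90 × 345 × 2240 = 695.5 kN.
Block shear: shear path 1×[36+4×75] = 1×336 mm, A_gv = 4704, A_nv = 1×(336 − 4.5×24)×14 = 3192 mm²; tension to near edge: (33 − 0.5×24)×14 = 294 mm². R_n = min(0.6×450×3192, 0.6×345×4704) + 1.0×450×294 = min(861.84, 973.73) + 132.3 = 994.14 kN. φR_n = 0.75 × 994.14 = 745.6 kN.
Governing: min(552.5, 1049.0, 695.5, 745.6) = 552.5 kN → bolt shear.

552.5 kN (bolt shear governs)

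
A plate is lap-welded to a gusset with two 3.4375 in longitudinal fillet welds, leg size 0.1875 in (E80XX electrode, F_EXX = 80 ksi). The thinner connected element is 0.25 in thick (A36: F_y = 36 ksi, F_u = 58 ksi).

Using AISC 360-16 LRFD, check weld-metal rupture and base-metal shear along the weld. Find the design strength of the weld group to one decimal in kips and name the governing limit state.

Weld metal: throat = 0.707×0.1875 = 0.13256 in, L = 2×3.4375 = 6.875 in. φR_n = 0.75 × 0.6 × 80 × 0.13256 × 6.875 = 32.8 kips.
Base metal shear (0.25 in plate): yield φR_n = 1.0×0.6×36×0.25×6.875 = 37.1 kips; rupture φR_n = 0.75×0.6×58×0.25×6.875 = 44.9 kips; take 37.1 kips (yield).
Governing: min(32.8, 37.1) = 32.8 kips → weld metal.

32.8 kips (weld metal governs)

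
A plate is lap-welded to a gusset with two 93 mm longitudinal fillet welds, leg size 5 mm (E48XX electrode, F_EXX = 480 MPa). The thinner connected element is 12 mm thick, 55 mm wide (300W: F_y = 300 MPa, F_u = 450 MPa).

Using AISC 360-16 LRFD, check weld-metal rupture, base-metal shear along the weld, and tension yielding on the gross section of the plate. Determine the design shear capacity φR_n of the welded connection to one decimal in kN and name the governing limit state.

Weld metal: throat = 0.707×5 = 3.535 mm, L = 2×93 = 186 mm. φR_n = 0.75 × 0.6 × 480 × 3.535 × 186 = 142.0 kN.
Base metal shear (12 mm plate): yield φR_n = 1.0×0.6×300×12×186 = 401.8 kN; rupture φR_n = 0.75×0.6×450×12×186 = 452.0 kN; take 401.8 kN (yield).
Tension yield (gross): A_g = 55×12 = 660 mm². φR_n = 0.90 × 300 × 660 = 178.2 kN.
Governing: min(142.0, 401.8, 178.2) = 142.0 kN → weld metal.

142.0 kN (weld metal governs)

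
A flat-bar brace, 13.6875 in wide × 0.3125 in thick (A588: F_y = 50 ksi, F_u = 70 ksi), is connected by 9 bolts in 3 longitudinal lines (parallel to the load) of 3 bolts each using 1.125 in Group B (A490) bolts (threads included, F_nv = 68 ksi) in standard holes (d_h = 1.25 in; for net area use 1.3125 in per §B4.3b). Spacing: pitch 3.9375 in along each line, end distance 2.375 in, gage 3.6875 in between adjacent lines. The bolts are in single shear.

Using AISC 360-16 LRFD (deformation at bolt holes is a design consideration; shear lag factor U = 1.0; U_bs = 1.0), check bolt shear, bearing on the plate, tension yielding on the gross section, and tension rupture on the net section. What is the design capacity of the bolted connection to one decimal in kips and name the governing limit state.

160.0 kips (net-section rupture governs)

Bolt shear: A_b = π(1.125)²/4 = 0.99402 in². φR_n = 0.75 × 68 × 0.99402 × 9 × 1 = 456.3 kips.
Bearing (0.3125 in plate, F_u = 70 ksi): end bolts L_c = 2.375 − 1.25/2 = 1.75, R_n = min(1.2×1.75×0.3125×70, 2.4×1.125×0.3125×70) = 45.938 kips/bolt; interior L_c = 3.9375 − 1.25 = 2.6875, R_n = 59.063 kips/bolt. φR_n = 0.75 × (3×45.938 + 6×59.063) = 369.1 kips.
Tension yield (gross): A_g = 13.6875×0.3125 = 4.2773 in². φR_n = 0.90 × 50 × 4.2773 = 192.5 kips.
Tension rupture (net): A_n = (13.6875 − 3×1.3125)×0.3125 = 3.0469 in² (U = 1.0, A_e = A_n). φR_n = 0.75 × 70 × 3.0469 = 160.0 kips.
Governing: min(456.3, 369.1, 192.5, 160.0) = 160.0 kips → net-section rupture.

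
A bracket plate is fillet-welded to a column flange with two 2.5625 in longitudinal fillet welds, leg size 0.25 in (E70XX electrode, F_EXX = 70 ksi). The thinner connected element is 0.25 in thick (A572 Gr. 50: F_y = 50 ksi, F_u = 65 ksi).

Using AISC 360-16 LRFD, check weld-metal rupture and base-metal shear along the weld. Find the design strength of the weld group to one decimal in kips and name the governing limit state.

28.5 kips (weld metal governs)

Weld metal: throat = 0.707×0.25 = 0.17675 in, L = 2×2.5625 = 5.125 in. φR_n = 0.75 × 0.6 × 70 × 0.17675 × 5.125 = 28.5 kips.
Base metal shear (0.25 in plate): yield φR_n = 1.0×0.6×50×0.25×5.125 = 38.4 kips; rupture φR_n = 0.75×0.6×65×0.25×5.125 = 37.5 kips; take 37.5 kips (rupture).
Governing: min(28.5, 37.5) = 28.5 kips → weld metal.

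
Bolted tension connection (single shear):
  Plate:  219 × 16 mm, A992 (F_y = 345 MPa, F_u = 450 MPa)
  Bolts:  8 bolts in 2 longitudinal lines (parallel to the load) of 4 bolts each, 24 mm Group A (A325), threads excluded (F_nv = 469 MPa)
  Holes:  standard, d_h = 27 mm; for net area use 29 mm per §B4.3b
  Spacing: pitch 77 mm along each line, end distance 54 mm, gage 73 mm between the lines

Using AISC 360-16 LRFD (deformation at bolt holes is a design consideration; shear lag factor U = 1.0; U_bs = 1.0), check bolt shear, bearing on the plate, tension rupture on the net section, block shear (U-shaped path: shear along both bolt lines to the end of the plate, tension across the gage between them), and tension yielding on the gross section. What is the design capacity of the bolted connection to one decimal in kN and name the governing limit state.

869.4 kN (net-section rupture governs)

Bolt shear: A_b = π(24)²/4 = 452.39 mm². φR_n = 0.75 × 469 × 452.39 × 8 × 1 = 1273.0 kN.
Bearing (16 mm plate, F_u = 450 MPa): end bolts L_c = 54 − 27/2 = 40.5, R_n = min(1.2×40.5×16×450, 2.4×24×16×450) = 349.92 kN/bolt; interior L_c = 77 − 27 = 50, R_n = 414.72 kN/bolt. φR_n = 0.75 × (2×349.92 + 6×414.72) = 2391.1 kN.
Tension rupture (net): A_n = (219 − 2×29)×16 = 2576 mm² (U = 1.0, A_e = A_n). φR_n = 0.75 × 450 × 2576 = 869.4 kN.
Block shear: shear path 2×[54+3×77] = 2×285 mm, A_gv = 9120, A_nv = 2×(285 − 3.5×29)×16 = 5872 mm²; tension across gage: (73 − 1×29)×16 = 704 mm². R_n = min(0.6×450×5872, 0.6×345×9120) + 1.0×450×704 = min(1585.4, 1887.8) + 316.8 = 1902.2 kN. φR_n = 0.75 × 1902.2 = 1426.7 kN.
Tension yield (gross): A_g = 219×16 = 3504 mm². φR_n = 0.90 × 345 × 3504 = 1088.0 kN.
Governing: min(1273.0, 2391.1, 869.4, 1426.7, 1088.0) = 869.4 kN → net-section rupture.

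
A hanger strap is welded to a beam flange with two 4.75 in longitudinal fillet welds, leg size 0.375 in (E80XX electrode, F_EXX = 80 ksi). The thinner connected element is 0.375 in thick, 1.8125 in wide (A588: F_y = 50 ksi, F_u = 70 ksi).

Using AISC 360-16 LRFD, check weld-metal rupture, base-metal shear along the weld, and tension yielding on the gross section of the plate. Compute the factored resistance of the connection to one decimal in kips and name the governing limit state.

30.6 kips (gross-section yield governs)

Weld metal: throat = 0.707×0.375 = 0.26513 in, L = 2×4.75 = 9.5 in. φR_n = 0.75 × 0.6 × 80 × 0.26513 × 9.5 = 90.7 kips.
Base metal shear (0.375 in plate): yield φR_n = 1.0×0.6×50×0.375×9.5 = 106.9 kips; rupture φR_n = 0.75×0.6×70×0.375×9.5 = 112.2 kips; take 106.9 kips (yield).
Tension yield (gross): A_g = 1.8125×0.375 = 0.67969 in². φR_n = 0.90 × 50 × 0.67969 = 30.6 kips.
Governing: min(90.7, 106.9, 30.6) = 30.6 kips → gross-section yield.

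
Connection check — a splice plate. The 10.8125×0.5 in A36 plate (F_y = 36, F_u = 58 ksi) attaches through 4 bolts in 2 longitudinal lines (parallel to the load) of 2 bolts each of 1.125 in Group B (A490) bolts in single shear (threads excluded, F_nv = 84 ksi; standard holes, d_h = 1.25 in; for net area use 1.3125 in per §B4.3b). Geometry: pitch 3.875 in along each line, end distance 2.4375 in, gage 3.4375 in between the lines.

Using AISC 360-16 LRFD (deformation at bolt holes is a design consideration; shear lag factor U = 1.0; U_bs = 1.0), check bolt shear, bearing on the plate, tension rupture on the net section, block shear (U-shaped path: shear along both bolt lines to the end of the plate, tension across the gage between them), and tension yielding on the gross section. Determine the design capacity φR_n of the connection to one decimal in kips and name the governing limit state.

148.5 kips (block shear governs)

Bolt shear: A_b = π(1.125)²/4 = 0.99402 in². φR_n = 0.75 × 84 × 0.99402 × 4 × 1 = 250.5 kips.
Bearing (0.5 in plate, F_u = 58 ksi): end bolts L_c = 2.4375 − 1.25/2 = 1.8125, R_n = min(1.2×1.8125×0.5×58, 2.4×1.125×0.5×58) = 63.075 kips/bolt; interior L_c = 3.875 − 1.25 = 2.625, R_n = 78.3 kips/bolt. φR_n = 0.75 × (2×63.075 + 2×78.3) = 212.1 kips.
Tension rupture (net): A_n = (10.8125 − 2×1.3125)×0.5 = 4.0938 in² (U = 1.0, A_e = A_n). φR_n = 0.75 × 58 × 4.0938 = 178.1 kips.
Block shear: shear path 2×[2.4375+1×3.875] = 2×6.3125 in, A_gv = 6.3125, A_nv = 2×(6.3125 − 1.5×1.3125)×0.5 = 4.3438 in²; tension across gage: (3.4375 − 1×1.3125)×0.5 = 1.0625 in². R_n = min(0.6×58×4.3438, 0.6×36×6.3125) + 1.0×58×1.0625 = min(151.16, 136.35) + 61.625 = 197.98 kips. φR_n = 0.75 × 197.98 = 148.5 kips.
Tension yield (gross): A_g = 10.8125×0.5 = 5.4063 in². φR_n = 0.90 × 36 × 5.4063 = 175.2 kips.
Governing: min(250.5, 212.1, 178.1, 148.5, 175.2) = 148.5 kips → block shear.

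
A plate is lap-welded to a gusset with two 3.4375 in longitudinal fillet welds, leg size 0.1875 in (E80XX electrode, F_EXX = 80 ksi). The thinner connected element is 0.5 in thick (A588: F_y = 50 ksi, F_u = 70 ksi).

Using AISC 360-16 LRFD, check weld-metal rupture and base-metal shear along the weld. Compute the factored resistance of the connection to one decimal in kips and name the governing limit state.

32.8 kips (weld metal governs)

Weld metal: throat = 0.707×0.1875 = 0.13256 in, L = 2×3.4375 = 6.875 in. φR_n = 0.75 × 0.6 × 80 × 0.13256 × 6.875 = 32.8 kips.
Base metal shear (0.5 in plate): yield φR_n = 1.0×0.6×50×0.5×6.875 = 103.1 kips; rupture φR_n = 0.75×0.6×70×0.5×6.875 = 108.3 kips; take 103.1 kips (yield).
Governing: min(32.8, 103.1) = 32.8 kips → weld metal.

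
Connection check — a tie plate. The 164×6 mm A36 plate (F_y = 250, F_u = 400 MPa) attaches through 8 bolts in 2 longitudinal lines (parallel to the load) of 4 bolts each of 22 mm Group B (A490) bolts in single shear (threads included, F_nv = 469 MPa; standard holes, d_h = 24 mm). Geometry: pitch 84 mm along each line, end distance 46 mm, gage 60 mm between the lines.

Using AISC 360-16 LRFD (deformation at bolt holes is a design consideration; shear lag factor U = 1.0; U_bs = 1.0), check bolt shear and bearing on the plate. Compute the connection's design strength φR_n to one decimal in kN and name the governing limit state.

717.1 kN (bearing governs)

Bolt shear: A_b = π(22)²/4 = 380.13 mm². φR_n = 0.75 × 469 × 380.13 × 8 × 1 = 1069.7 kN.
Bearing (6 mm plate, F_u = 400 MPa): end bolts L_c = 46 − 24/2 = 34, R_n = min(1.2×34×6×400, 2.4×22×6×400) = 97.92 kN/bolt; interior L_c = 84 − 24 = 60, R_n = 126.72 kN/bolt. φR_n = 0.75 × (2×97.92 + 6×126.72) = 717.1 kN.
Governing: min(1069.7, 717.1) = 717.1 kN → bearing.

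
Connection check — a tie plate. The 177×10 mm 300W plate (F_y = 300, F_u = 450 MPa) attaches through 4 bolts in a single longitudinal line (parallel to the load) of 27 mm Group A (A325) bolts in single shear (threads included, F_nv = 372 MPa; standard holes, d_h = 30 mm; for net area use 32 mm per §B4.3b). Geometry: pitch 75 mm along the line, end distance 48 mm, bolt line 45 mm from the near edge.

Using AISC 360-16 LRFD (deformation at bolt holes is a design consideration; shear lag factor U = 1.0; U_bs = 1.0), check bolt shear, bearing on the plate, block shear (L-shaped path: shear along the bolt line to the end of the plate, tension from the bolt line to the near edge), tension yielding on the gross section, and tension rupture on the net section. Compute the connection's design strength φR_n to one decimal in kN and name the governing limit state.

423.9 kN (block shear governs)

Bolt shear: A_b = π(27)²/4 = 572.56 mm². φR_n = 0.75 × 372 × 572.56 × 4 × 1 = 639.0 kN.
Bearing (10 mm plate, F_u = 450 MPa): end bolts L_c = 48 − 30/2 = 33, R_n = min(1.2×33×10×450, 2.4×27×10×450) = 178.2 kN/bolt; interior L_c = 75 − 30 = 45, R_n = 243 kN/bolt. φR_n = 0.75 × (1×178.2 + 3×243) = 680.4 kN.
Block shear: shear path 1×[48+3×75] = 1×273 mm, A_gv = 2730, A_nv = 1×(273 − 3.5×32)×10 = 1610 mm²; tension to near edge: (45 − 0.5×32)×10 = 290 mm². R_n = min(0.6×450×1610, 0.6×300×2730) + 1.0×450×290 = min(434.7, 491.4) + 130.5 = 565.2 kN. φR_n = 0.75 × 565.2 = 423.9 kN.
Tension yield (gross): A_g = 177×10 = 1770 mm². φR_n = 0.90 × 300 × 1770 = 477.9 kN.
Tension rupture (net): A_n = (177 − 1×32)×10 = 1450 mm² (U = 1.0, A_e = A_n). φR_n = 0.75 × 450 × 1450 = 489.4 kN.
Governing: min(639.0, 680.4, 423.9, 477.9, 489.4) = 423.9 kN → block shear.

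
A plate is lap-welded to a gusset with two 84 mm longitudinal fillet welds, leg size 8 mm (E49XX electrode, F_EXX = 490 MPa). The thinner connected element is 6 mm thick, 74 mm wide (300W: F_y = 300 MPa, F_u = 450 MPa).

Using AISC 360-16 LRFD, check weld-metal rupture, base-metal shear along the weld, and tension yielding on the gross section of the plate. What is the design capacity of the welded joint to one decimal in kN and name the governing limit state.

Weld metal: throat = 0.707×8 = 5.656 mm, L = 2×84 = 168 mm. φR_n = 0.75 × 0.6 × 490 × 5.656 × 168 = 209.5 kN.
Base metal shear (6 mm plate): yield φR_n = 1.0×0.6×300×6×168 = 181.4 kN; rupture φR_n = 0.75×0.6×450×6×168 = 204.1 kN; take 181.4 kN (yield).
Tension yield (gross): A_g = 74×6 = 444 mm². φR_n = 0.90 × 300 × 444 = 119.9 kN.
Governing: min(209.5, 181.4, 119.9) = 119.9 kN → gross-section yield.

119.9 kN (gross-section yield governs)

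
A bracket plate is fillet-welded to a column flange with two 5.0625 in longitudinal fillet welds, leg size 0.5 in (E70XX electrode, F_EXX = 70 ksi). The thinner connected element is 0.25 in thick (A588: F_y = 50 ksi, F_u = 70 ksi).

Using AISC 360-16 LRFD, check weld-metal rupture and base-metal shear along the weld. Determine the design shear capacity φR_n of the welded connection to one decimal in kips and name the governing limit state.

Weld metal: throat = 0.707×0.5 = 0.3535 in, L = 2×5.0625 = 10.125 in. φR_n = 0.75 × 0.6 × 70 × 0.3535 × 10.125 = 112.7 kips.
Base metal shear (0.25 in plate): yield φR_n = 1.0×0.6×50×0.25×10.125 = 75.9 kips; rupture φR_n = 0.75×0.6×70×0.25×10.125 = 79.7 kips; take 75.9 kips (yield).
Governing: min(112.7, 75.9) = 75.9 kips → base-metal shear.

75.9 kips (base-metal shear governs)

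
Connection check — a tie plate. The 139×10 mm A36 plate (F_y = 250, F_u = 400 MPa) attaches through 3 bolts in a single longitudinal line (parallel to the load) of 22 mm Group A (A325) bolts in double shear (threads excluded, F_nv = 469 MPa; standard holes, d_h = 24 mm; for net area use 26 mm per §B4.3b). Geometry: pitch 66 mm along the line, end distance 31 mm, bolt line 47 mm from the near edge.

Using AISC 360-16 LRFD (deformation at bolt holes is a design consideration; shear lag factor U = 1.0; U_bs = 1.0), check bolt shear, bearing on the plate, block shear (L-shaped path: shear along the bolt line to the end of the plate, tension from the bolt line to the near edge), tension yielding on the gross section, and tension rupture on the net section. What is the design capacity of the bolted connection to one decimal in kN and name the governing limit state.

278.4 kN (block shear governs)

Bolt shear: A_b = π(22)²/4 = 380.13 mm². φR_n = 0.75 × 469 × 380.13 × 3 × 2 = 802.3 kN.
Bearing (10 mm plate, F_u = 400 MPa): end bolts L_c = 31 − 24/2 = 19, R_n = min(1.2×19×10×400, 2.4×22×10×400) = 91.2 kN/bolt; interior L_c = 66 − 24 = 42, R_n = 201.6 kN/bolt. φR_n = 0.75 × (1×91.2 + 2×201.6) = 370.8 kN.
Block shear: shear path 1×[31+2×66] = 1×163 mm, A_gv = 1630, A_nv = 1×(163 − 2.5×26)×10 = 980 mm²; tension to near edge: (47 − 0.5×26)×10 = 340 mm². R_n = min(0.6×400×980, 0.6×250×1630) + 1.0×400×340 = min(235.2, 244.5) + 136 = 371.2 kN. φR_n = 0.75 × 371.2 = 278.4 kN.
Tension yield (gross): A_g = 139×10 = 1390 mm². φR_n = 0.90 × 250 × 1390 = 312.8 kN.
Tension rupture (net): A_n = (139 − 1×26)×10 = 1130 mm² (U = 1.0, A_e = A_n). φR_n = 0.75 × 400 × 1130 = 339.0 kN.
Governing: min(802.3, 370.8, 278.4, 312.8, 339.0) = 278.4 kN → block shear.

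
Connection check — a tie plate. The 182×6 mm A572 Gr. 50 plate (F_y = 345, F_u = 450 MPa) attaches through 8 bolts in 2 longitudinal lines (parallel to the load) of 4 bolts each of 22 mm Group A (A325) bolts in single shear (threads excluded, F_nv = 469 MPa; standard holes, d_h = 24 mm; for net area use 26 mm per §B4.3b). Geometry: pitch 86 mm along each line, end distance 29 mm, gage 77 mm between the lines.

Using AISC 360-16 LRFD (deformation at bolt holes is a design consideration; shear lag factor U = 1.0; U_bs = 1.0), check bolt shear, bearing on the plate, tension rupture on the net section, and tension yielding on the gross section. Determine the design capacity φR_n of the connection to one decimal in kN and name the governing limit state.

Bolt shear: A_b = π(22)²/4 = 380.13 mm². φR_n = 0.75 × 469 × 380.13 × 8 × 1 = 1069.7 kN.
Bearing (6 mm plate, F_u = 450 MPa): end bolts L_c = 29 − 24/2 = 17, R_n = min(1.2×17×6×450, 2.4×22×6×450) = 55.08 kN/bolt; interior L_c = 86 − 24 = 62, R_n = 142.56 kN/bolt. φR_n = 0.75 × (2×55.08 + 6×142.56) = 724.1 kN.
Tension rupture (net): A_n = (182 − 2×26)×6 = 780 mm² (U = 1.0, A_e = A_n). φR_n = 0.75 × 450 × 780 = 263.3 kN.
Tension yield (gross): A_g = 182×6 = 1092 mm². φR_n = 0.90 × 345 × 1092 = 339.1 kN.
Governing: min(1069.7, 724.1, 263.3, 339.1) = 263.3 kN → net-section rupture.

263.3 kN (net-section rupture governs)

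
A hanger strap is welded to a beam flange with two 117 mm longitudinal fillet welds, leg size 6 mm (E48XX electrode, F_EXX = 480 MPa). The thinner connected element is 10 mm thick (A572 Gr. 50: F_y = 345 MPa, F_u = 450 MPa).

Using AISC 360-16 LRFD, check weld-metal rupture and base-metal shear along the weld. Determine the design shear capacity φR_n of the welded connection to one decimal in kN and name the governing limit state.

Weld metal: throat = 0.707×6 = 4.242 mm, L = 2×117 = 234 mm. φR_n = 0.75 × 0.6 × 480 × 4.242 × 234 = 214.4 kN.
Base metal shear (10 mm plate): yield φR_n = 1.0×0.6×345×10×234 = 484.4 kN; rupture φR_n = 0.75×0.6×450×10×234 = 473.9 kN; take 473.9 kN (rupture).
Governing: min(214.4, 473.9) = 214.4 kN → weld metal.

214.4 kN (weld metal governs)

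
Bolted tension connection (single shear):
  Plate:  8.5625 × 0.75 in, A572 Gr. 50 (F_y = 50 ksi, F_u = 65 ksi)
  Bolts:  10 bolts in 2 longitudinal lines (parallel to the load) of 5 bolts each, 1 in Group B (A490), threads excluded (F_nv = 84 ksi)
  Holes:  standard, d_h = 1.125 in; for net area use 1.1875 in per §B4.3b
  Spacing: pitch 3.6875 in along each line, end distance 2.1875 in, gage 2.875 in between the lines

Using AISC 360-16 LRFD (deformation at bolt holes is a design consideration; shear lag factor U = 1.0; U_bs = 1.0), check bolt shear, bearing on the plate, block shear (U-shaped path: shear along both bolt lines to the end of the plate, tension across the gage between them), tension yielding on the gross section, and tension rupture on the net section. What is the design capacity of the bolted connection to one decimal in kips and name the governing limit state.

226.2 kips (net-section rupture governs)

Bolt shear: A_b = π(1)²/4 = 0.7854 in². φR_n = 0.75 × 84 × 0.7854 × 10 × 1 = 494.8 kips.
Bearing (0.75 in plate, F_u = 65 ksi): end bolts L_c = 2.1875 − 1.125/2 = 1.625, R_n = min(1.2×1.625×0.75×65, 2.4×1×0.75×65) = 95.063 kips/bolt; interior L_c = 3.6875 − 1.125 = 2.5625, R_n = 117 kips/bolt. φR_n = 0.75 × (2×95.063 + 8×117) = 844.6 kips.
Block shear: shear path 2×[2.1875+4×3.6875] = 2×16.9375 in, A_gv = 25.406, A_nv = 2×(16.9375 − 4.5×1.1875)×0.75 = 17.391 in²; tension across gage: (2.875 − 1×1.1875)×0.75 = 1.2656 in². R_n = min(0.6×65×17.391, 0.6×50×25.406) + 1.0×65×1.2656 = min(678.25, 762.18) + 82.264 = 760.51 kips. φR_n = 0.75 × 760.51 = 570.4 kips.
Tension yield (gross): A_g = 8.5625×0.75 = 6.4219 in². φR_n = 0.90 × 50 × 6.4219 = 289.0 kips.
Tension rupture (net): A_n = (8.5625 − 2×1.1875)×0.75 = 4.6406 in² (U = 1.0, A_e = A_n). φR_n = 0.75 × 65 × 4.6406 = 226.2 kips.
Governing: min(494.8, 844.6, 570.4, 289.0, 226.2) = 226.2 kips → net-section rupture.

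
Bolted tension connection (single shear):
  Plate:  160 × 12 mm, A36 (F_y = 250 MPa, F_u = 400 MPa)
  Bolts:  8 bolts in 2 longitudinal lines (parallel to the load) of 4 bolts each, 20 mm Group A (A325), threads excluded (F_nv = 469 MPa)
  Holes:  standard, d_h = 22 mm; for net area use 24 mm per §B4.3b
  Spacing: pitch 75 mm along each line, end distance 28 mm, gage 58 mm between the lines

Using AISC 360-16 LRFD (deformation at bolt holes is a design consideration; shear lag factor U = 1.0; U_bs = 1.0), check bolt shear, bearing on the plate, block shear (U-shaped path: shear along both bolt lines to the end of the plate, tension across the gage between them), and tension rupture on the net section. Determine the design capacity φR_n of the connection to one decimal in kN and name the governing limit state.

403.2 kN (net-section rupture governs)

Bolt shear: A_b = π(20)²/4 = 314.16 mm². φR_n = 0.75 × 469 × 314.16 × 8 × 1 = 884.0 kN.
Bearing (12 mm plate, F_u = 400 MPa): end bolts L_c = 28 − 22/2 = 17, R_n = min(1.2×17×12×400, 2.4×20×12×400) = 97.92 kN/bolt; interior L_c = 75 − 22 = 53, R_n = 230.4 kN/bolt. φR_n = 0.75 × (2×97.92 + 6×230.4) = 1183.7 kN.
Block shear: shear path 2×[28+3×75] = 2×253 mm, A_gv = 6072, A_nv = 2×(253 − 3.5×24)×12 = 4056 mm²; tension across gage: (58 − 1×24)×12 = 408 mm². R_n = min(0.6×400×4056, 0.6×250×6072) + 1.0×400×408 = min(973.44, 910.8) + 163.2 = 1074 kN. φR_n = 0.75 × 1074 = 805.5 kN.
Tension rupture (net): A_n = (160 − 2×24)×12 = 1344 mm² (U = 1.0, A_e = A_n). φR_n = 0.75 × 400 × 1344 = 403.2 kN.
Governing: min(884.0, 1183.7, 805.5, 403.2) = 403.2 kN → net-section rupture.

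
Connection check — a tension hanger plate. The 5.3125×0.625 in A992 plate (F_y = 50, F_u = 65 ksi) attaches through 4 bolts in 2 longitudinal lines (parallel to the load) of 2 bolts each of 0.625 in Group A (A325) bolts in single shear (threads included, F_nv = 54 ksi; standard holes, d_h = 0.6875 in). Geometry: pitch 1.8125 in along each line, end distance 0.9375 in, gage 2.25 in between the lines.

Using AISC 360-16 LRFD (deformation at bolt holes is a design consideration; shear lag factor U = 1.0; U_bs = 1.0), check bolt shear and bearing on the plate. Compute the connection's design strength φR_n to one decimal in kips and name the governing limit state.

49.7 kips (bolt shear governs)

Bolt shear: A_b = π(0.625)²/4 = 0.3068 in². φR_n = 0.75 × 54 × 0.3068 × 4 × 1 = 49.7 kips.
Bearing (0.625 in plate, F_u = 65 ksi): end bolts L_c = 0.9375 − 0.6875/2 = 0.59375, R_n = min(1.2×0.59375×0.625×65, 2.4×0.625×0.625×65) = 28.945 kips/bolt; interior L_c = 1.8125 − 0.6875 = 1.125, R_n = 54.844 kips/bolt. φR_n = 0.75 × (2×28.945 + 2×54.844) = 125.7 kips.
Governing: min(49.7, 125.7) = 49.7 kips → bolt shear.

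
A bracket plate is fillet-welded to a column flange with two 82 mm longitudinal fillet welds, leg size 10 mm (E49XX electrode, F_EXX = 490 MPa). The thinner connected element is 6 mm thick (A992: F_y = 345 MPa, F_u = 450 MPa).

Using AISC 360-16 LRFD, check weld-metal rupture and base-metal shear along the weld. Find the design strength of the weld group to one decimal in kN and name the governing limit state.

Weld metal: throat = 0.707×10 = 7.07 mm, L = 2×82 = 164 mm. φR_n = 0.75 × 0.6 × 490 × 7.07 × 164 = 255.7 kN.
Base metal shear (6 mm plate): yield φR_n = 1.0×0.6×345×6×164 = 203.7 kN; rupture φR_n = 0.75×0.6×450×6×164 = 199.3 kN; take 199.3 kN (rupture).
Governing: min(255.7, 199.3) = 199.3 kN → base-metal shear.

199.3 kN (base-metal shear governs)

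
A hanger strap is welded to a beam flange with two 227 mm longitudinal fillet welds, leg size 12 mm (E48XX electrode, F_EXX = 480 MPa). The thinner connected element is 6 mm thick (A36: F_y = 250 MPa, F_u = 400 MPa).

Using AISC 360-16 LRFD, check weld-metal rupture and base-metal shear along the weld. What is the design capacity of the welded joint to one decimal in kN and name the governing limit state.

408.6 kN (base-metal shear governs)

Weld metal: throat = 0.707×12 = 8.484 mm, L = 2×227 = 454 mm. φR_n = 0.75 × 0.6 × 480 × 8.484 × 454 = 832.0 kN.
Base metal shear (6 mm plate): yield φR_n = 1.0×0.6×250×6×454 = 408.6 kN; rupture φR_n = 0.75×0.6×400×6×454 = 490.3 kN; take 408.6 kN (yield).
Governing: min(832.0, 408.6) = 408.6 kN → base-metal shear.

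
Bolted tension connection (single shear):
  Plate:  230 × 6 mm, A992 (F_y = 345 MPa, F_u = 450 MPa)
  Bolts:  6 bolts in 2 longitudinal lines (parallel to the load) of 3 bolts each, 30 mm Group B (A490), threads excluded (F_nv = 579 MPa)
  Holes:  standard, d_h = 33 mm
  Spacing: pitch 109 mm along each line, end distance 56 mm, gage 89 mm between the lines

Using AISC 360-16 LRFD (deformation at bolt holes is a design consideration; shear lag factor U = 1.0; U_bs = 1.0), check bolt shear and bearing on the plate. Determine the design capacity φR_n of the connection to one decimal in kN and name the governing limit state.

775.2 kN (bearing governs)

Bolt shear: A_b = π(30)²/4 = 706.86 mm². φR_n = 0.75 × 579 × 706.86 × 6 × 1 = 1841.7 kN.
Bearing (6 mm plate, F_u = 450 MPa): end bolts L_c = 56 − 33/2 = 39.5, R_n = min(1.2×39.5×6×450, 2.4×30×6×450) = 127.98 kN/bolt; interior L_c = 109 − 33 = 76, R_n = 194.4 kN/bolt. φR_n = 0.75 × (2×127.98 + 4×194.4) = 775.2 kN.
Governing: min(1841.7, 775.2) = 775.2 kN → bearing.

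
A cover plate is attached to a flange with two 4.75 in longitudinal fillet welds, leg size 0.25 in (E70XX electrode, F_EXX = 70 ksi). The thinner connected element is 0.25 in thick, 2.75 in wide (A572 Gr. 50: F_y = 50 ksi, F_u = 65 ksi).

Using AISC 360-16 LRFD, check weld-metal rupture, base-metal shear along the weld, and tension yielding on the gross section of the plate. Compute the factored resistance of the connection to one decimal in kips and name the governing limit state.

Weld metal: throat = 0.707×0.25 = 0.17675 in, L = 2×4.75 = 9.5 in. φR_n = 0.75 × 0.6 × 70 × 0.17675 × 9.5 = 52.9 kips.
Base metal shear (0.25 in plate): yield φR_n = 1.0×0.6×50×0.25×9.5 = 71.3 kips; rupture φR_n = 0.75×0.6×65×0.25×9.5 = 69.5 kips; take 69.5 kips (rupture).
Tension yield (gross): A_g = 2.75×0.25 = 0.6875 in². φR_n = 0.90 × 50 × 0.6875 = 30.9 kips.
Governing: min(52.9, 69.5, 30.9) = 30.9 kips → gross-section yield.

30.9 kips (gross-section yield governs)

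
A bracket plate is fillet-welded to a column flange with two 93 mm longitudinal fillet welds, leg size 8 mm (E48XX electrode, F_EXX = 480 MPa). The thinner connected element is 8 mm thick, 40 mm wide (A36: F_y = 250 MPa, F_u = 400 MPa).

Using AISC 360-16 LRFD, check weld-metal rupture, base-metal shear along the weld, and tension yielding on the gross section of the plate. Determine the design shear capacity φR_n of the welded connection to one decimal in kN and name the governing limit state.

72.0 kN (gross-section yield governs)

Weld metal: throat = 0.707×8 = 5.656 mm, L = 2×93 = 186 mm. φR_n = 0.75 × 0.6 × 480 × 5.656 × 186 = 227.2 kN.
Base metal shear (8 mm plate): yield φR_n = 1.0×0.6×250×8×186 = 223.2 kN; rupture φR_n = 0.75×0.6×400×8×186 = 267.8 kN; take 223.2 kN (yield).
Tension yield (gross): A_g = 40×8 = 320 mm². φR_n = 0.90 × 250 × 320 = 72.0 kN.
Governing: min(227.2, 223.2, 72.0) = 72.0 kN → gross-section yield.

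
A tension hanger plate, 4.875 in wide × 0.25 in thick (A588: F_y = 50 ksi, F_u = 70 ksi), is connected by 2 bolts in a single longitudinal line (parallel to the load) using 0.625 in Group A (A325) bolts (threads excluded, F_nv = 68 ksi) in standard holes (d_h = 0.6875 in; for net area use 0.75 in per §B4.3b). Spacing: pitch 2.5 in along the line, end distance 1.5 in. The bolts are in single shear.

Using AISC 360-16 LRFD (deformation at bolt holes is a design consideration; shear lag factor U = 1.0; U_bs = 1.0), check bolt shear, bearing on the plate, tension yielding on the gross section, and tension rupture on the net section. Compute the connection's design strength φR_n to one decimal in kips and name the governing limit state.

31.3 kips (bolt shear governs)

Bolt shear: A_b = π(0.625)²/4 = 0.3068 in². φR_n = 0.75 × 68 × 0.3068 × 2 × 1 = 31.3 kips.
Bearing (0.25 in plate, F_u = 70 ksi): end bolts L_c = 1.5 − 0.6875/2 = 1.15625, R_n = min(1.2×1.15625×0.25×70, 2.4×0.625×0.25×70) = 24.281 kips/bolt; interior L_c = 2.5 − 0.6875 = 1.8125, R_n = 26.25 kips/bolt. φR_n = 0.75 × (1×24.281 + 1×26.25) = 37.9 kips.
Tension yield (gross): A_g = 4.875×0.25 = 1.2188 in². φR_n = 0.90 × 50 × 1.2188 = 54.8 kips.
Tension rupture (net): A_n = (4.875 − 1×0.75)×0.25 = 1.0313 in² (U = 1.0, A_e = A_n). φR_n = 0.75 × 70 × 1.0313 = 54.1 kips.
Governing: min(31.3, 37.9, 54.8, 54.1) = 31.3 kips → bolt shear.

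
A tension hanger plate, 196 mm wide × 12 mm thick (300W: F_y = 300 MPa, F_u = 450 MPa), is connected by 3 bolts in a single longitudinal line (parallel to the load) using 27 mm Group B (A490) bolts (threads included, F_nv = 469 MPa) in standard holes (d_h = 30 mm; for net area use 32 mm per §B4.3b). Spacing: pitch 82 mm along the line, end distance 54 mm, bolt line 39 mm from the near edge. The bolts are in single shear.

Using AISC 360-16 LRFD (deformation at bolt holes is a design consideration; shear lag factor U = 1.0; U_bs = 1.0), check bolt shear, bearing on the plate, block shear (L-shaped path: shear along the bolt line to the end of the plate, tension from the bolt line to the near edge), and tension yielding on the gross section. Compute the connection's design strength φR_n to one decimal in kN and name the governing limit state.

428.5 kN (block shear governs)

Bolt shear: A_b = π(27)²/4 = 572.56 mm². φR_n = 0.75 × 469 × 572.56 × 3 × 1 = 604.2 kN.
Bearing (12 mm plate, F_u = 450 MPa): end bolts L_c = 54 − 30/2 = 39, R_n = min(1.2×39×12×450, 2.4×27×12×450) = 252.72 kN/bolt; interior L_c = 82 − 30 = 52, R_n = 336.96 kN/bolt. φR_n = 0.75 × (1×252.72 + 2×336.96) = 695.0 kN.
Block shear: shear path 1×[54+2×82] = 1×218 mm, A_gv = 2616, A_nv = 1×(218 − 2.5×32)×12 = 1656 mm²; tension to near edge: (39 − 0.5×32)×12 = 276 mm². R_n = min(0.6×450×1656, 0.6×300×2616) + 1.0×450×276 = min(447.12, 470.88) + 124.2 = 571.32 kN. φR_n = 0.75 × 571.32 = 428.5 kN.
Tension yield (gross): A_g = 196×12 = 2352 mm². φR_n = 0.90 × 300 × 2352 = 635.0 kN.
Governing: min(604.2, 695.0, 428.5, 635.0) = 428.5 kN → block shear.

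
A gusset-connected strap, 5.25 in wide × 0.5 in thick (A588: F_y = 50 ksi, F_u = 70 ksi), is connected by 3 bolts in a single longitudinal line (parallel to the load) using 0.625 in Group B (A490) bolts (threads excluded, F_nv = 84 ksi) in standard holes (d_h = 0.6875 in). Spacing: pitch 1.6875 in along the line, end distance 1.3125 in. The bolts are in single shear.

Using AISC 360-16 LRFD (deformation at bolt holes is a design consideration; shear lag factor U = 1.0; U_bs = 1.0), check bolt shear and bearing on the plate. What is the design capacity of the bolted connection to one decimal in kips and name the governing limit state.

58.0 kips (bolt shear governs)

Bolt shear: A_b = π(0.625)²/4 = 0.3068 in². φR_n = 0.75 × 84 × 0.3068 × 3 × 1 = 58.0 kips.
Bearing (0.5 in plate, F_u = 70 ksi): end bolts L_c = 1.3125 − 0.6875/2 = 0.96875, R_n = min(1.2×0.96875×0.5×70, 2.4×0.625×0.5×70) = 40.688 kips/bolt; interior L_c = 1.6875 − 0.6875 = 1, R_n = 42 kips/bolt. φR_n = 0.75 × (1×40.688 + 2×42) = 93.5 kips.
Governing: min(58.0, 93.5) = 58.0 kips → bolt shear.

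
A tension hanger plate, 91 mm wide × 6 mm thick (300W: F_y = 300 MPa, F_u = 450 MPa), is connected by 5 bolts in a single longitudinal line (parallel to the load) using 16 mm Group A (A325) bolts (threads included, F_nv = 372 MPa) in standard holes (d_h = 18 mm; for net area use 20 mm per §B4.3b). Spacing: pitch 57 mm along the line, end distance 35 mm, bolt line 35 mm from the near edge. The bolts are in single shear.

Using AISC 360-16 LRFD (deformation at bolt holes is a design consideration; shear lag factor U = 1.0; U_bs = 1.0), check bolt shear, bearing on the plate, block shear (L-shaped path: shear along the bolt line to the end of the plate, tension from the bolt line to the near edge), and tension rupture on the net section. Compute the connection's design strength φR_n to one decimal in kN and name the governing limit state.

Bolt shear: A_b = π(16)²/4 = 201.06 mm². φR_n = 0.75 × 372 × 201.06 × 5 × 1 = 280.5 kN.
Bearing (6 mm plate, F_u = 450 MPa): end bolts L_c = 35 − 18/2 = 26, R_n = min(1.2×26×6×450, 2.4×16×6×450) = 84.24 kN/bolt; interior L_c = 57 − 18 = 39, R_n = 103.68 kN/bolt. φR_n = 0.75 × (1×84.24 + 4×103.68) = 374.2 kN.
Block shear: shear path 1×[35+4×57] = 1×263 mm, A_gv = 1578, A_nv = 1×(263 − 4.5×20)×6 = 1038 mm²; tension to near edge: (35 − 0.5×20)×6 = 150 mm². R_n = min(0.6×450×1038, 0.6×300×1578) + 1.0×450×150 = min(280.26, 284.04) + 67.5 = 347.76 kN. φR_n = 0.75 × 347.76 = 260.8 kN.
Tension rupture (net): A_n = (91 − 1×20)×6 = 426 mm² (U = 1.0, A_e = A_n). φR_n = 0.75 × 450 × 426 = 143.8 kN.
Governing: min(280.5, 374.2, 260.8, 143.8) = 143.8 kN → net-section rupture.

143.8 kN (net-section rupture governs)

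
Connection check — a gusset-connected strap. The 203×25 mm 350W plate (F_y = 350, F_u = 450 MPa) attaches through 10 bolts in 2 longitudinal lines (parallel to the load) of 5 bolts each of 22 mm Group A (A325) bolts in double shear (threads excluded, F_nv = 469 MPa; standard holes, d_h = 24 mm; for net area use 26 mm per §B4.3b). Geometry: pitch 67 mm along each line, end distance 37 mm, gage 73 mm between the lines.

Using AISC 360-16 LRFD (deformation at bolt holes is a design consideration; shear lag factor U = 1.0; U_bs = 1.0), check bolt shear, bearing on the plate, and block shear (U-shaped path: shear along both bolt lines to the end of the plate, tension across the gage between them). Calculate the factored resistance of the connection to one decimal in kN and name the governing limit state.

Bolt shear: A_b = π(22)²/4 = 380.13 mm². φR_n = 0.75 × 469 × 380.13 × 10 × 2 = 2674.2 kN.
Bearing (25 mm plate, F_u = 450 MPa): end bolts L_c = 37 − 24/2 = 25, R_n = min(1.2×25×25×450, 2.4×22×25×450) = 337.5 kN/bolt; interior L_c = 67 − 24 = 43, R_n = 580.5 kN/bolt. φR_n = 0.75 × (2×337.5 + 8×580.5) = 3989.3 kN.
Block shear: shear path 2×[37+4×67] = 2×305 mm, A_gv = 15250, A_nv = 2×(305 − 4.5×26)×25 = 9400 mm²; tension across gage: (73 − 1×26)×25 = 1175 mm². R_n = min(0.6×450×9400, 0.6×350×15250) + 1.0×450×1175 = min(2538, 3202.5) + 528.75 = 3066.8 kN. φR_n = 0.75 × 3066.8 = 2300.1 kN.
Governing: min(2674.2, 3989.3, 2300.1) = 2300.1 kN → block shear.

2300.1 kN (block shear governs)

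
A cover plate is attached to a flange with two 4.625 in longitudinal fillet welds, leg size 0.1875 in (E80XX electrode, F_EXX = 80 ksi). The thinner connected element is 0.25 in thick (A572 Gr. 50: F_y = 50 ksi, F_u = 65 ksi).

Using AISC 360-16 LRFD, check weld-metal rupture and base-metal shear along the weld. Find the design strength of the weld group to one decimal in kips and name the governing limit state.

44.1 kips (weld metal governs)

Weld metal: throat = 0.707×0.1875 = 0.13256 in, L = 2×4.625 = 9.25 in. φR_n = 0.75 × 0.6 × 80 × 0.13256 × 9.25 = 44.1 kips.
Base metal shear (0.25 in plate): yield φR_n = 1.0×0.6×50×0.25×9.25 = 69.4 kips; rupture φR_n = 0.75×0.6×65×0.25×9.25 = 67.6 kips; take 67.6 kips (rupture).
Governing: min(44.1, 67.6) = 44.1 kips → weld metal.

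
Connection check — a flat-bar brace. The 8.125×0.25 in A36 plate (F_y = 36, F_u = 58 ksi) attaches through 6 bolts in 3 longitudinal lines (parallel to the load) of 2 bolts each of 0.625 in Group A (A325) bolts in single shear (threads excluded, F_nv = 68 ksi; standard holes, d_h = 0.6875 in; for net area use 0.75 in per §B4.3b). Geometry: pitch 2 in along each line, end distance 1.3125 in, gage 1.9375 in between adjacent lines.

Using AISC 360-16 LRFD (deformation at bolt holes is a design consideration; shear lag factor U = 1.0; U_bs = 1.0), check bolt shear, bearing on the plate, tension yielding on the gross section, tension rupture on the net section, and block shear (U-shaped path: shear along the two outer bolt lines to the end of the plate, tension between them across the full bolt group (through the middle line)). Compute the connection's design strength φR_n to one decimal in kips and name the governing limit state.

Bolt shear: A_b = π(0.625)²/4 = 0.3068 in². φR_n = 0.75 × 68 × 0.3068 × 6 × 1 = 93.9 kips.
Bearing (0.25 in plate, F_u = 58 ksi): end bolts L_c = 1.3125 − 0.6875/2 = 0.96875, R_n = min(1.2×0.96875×0.25×58, 2.4×0.625×0.25×58) = 16.856 kips/bolt; interior L_c = 2 − 0.6875 = 1.3125, R_n = 21.75 kips/bolt. φR_n = 0.75 × (3×16.856 + 3×21.75) = 86.9 kips.
Tension yield (gross): A_g = 8.125×0.25 = 2.0313 in². φR_n = 0.90 × 36 × 2.0313 = 65.8 kips.
Tension rupture (net): A_n = (8.125 − 3×0.75)×0.25 = 1.4688 in² (U = 1.0, A_e = A_n). φR_n = 0.75 × 58 × 1.4688 = 63.9 kips.
Block shear: shear path 2×[1.3125+1×2] = 2×3.3125 in, A_gv = 1.6563, A_nv = 2×(3.3125 − 1.5×0.75)×0.25 = 1.0938 in²; tension across gage: (3.875 − 2×0.75)×0.25 = 0.59375 in². R_n = min(0.6×58×1.0938, 0.6×36×1.6563) + 1.0×58×0.59375 = min(38.064, 35.776) + 34.438 = 70.214 kips. φR_n = 0.75 × 70.214 = 52.7 kips.
Governing: min(93.9, 86.9, 65.8, 63.9, 52.7) = 52.7 kips → block shear.

52.7 kips (block shear governs)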